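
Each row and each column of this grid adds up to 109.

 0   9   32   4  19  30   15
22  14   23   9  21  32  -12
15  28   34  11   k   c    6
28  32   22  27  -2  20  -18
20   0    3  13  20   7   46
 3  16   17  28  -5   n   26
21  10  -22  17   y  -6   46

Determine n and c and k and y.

The known cells in row 6 total 85, leaving 109 − 85 = 24 for the blank.
The known cells in column 6 total 107, leaving 109 − 107 = 2 for the blank.
The known cells in row 3 total 96, leaving 109 − 96 = 13 for the blank.
The known cells in row 7 total 66, leaving 109 − 66 = 43 for the blank.

n = 24, c = 2, k = 13, y = 43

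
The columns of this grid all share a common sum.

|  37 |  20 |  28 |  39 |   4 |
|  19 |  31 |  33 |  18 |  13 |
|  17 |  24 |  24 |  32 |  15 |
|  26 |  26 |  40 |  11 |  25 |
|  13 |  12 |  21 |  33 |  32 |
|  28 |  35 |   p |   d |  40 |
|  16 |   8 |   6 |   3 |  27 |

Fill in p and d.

Columns 1 and 5 both add up to 156, so every column sums to 156.
Column 3: 28 + 33 + 24 + 40 + 21 + 6 = 152, so the missing entry is 156 − 152 = 4.
Column 4: 39 + 18 + 32 + 11 + 33 + 3 = 136, so the missing entry is 156 − 136 = 20.

p = 4, d = 20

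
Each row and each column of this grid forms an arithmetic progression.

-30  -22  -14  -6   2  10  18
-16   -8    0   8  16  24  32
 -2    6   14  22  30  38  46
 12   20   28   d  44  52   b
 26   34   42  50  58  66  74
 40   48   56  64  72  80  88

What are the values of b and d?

b = 60, d = 36

Along each row the entries change by 8 per step; down each column they change by 14.
Row 4: from 12 at column 1, stepping by 8 to column 7 gives 60.
Row 4: from 12 at column 1, stepping by 8 to column 4 gives 36.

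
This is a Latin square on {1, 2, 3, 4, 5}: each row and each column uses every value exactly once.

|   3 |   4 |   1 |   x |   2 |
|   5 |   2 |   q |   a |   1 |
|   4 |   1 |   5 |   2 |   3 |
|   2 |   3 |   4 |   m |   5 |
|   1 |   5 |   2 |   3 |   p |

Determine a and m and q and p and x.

For row 5, column 5: row 5 already has {1, 2, 3, 5}; that leaves 4.
For row 2, column 3: column 3 already has {1, 2, 4, 5}; that leaves 3.
For row 1, column 4: row 1 already has {1, 2, 3, 4}; that leaves 5.
Cell (4,4): row 4 already has {2, 3, 4, 5} → 1.
At (row 2, col 4): row 2 already has {1, 2, 3, 5}, so the value is 4.

a = 4, m = 1, q = 3, p = 4, x = 5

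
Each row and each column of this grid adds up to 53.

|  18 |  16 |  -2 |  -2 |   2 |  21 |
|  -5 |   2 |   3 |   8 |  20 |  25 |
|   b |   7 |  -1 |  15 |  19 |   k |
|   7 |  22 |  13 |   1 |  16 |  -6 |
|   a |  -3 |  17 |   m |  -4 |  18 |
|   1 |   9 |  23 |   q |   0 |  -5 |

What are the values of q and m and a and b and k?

The known cells in row 6 total 28, leaving 53 − 28 = 25 for the blank.
The known cells in column 4 total 47, leaving 53 − 47 = 6 for the blank.
The known cells in row 5 total 34, leaving 53 − 34 = 19 for the blank.
The known cells in column 1 total 40, leaving 53 − 40 = 13 for the blank.
The known cells in row 3 total 53, leaving 53 − 53 = 0 for the blank.

q = 25, m = 6, a = 19, b = 13, k = 0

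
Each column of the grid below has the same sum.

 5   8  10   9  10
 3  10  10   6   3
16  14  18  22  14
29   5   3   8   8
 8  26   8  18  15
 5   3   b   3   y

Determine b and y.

The complete columns each total 66.
Column 3 is missing 66 − 49 = 17 (since 10 + 10 + 18 + 3 + 8 = 49).
Column 5 is missing 66 − 50 = 16 (since 10 + 3 + 14 + 8 + 15 = 50).

b = 17, y = 16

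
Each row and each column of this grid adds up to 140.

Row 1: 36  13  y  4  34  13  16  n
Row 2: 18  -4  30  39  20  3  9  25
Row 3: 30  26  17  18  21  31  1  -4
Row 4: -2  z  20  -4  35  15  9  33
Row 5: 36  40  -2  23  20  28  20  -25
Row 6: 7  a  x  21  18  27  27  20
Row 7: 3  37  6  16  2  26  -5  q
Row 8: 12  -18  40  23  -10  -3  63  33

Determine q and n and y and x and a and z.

Row 4: -2 + 20 − 4 + 35 + 15 + 9 + 33 = 106, so its missing entry is 140 − 106 = 34.
Column 2: 13 − 4 + 26 + 34 + 40 + 37 − 18 = 128, so its missing entry is 140 − 128 = 12.
Row 7: 3 + 37 + 6 + 16 + 2 + 26 − 5 = 85, so its missing entry is 140 − 85 = 55.
Column 8: 25 − 4 + 33 − 25 + 20 + 55 + 33 = 137, so its missing entry is 140 − 137 = 3.
Row 1: 36 + 13 + 4 + 34 + 13 + 16 + 3 = 119, so its missing entry is 140 − 119 = 21.
Row 6: 7 + 12 + 21 + 18 + 27 + 27 + 20 = 132, so its missing entry is 140 − 132 = 8.

q = 55, n = 3, y = 21, x = 8, a = 12, z = 34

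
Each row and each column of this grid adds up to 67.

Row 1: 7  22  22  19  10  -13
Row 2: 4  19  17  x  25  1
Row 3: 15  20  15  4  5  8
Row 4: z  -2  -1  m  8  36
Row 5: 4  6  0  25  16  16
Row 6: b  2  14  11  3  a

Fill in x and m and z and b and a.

The known cells in column 6 total 48, leaving 67 − 48 = 19 for the blank.
The known cells in row 6 total 49, leaving 67 − 49 = 18 for the blank.
The known cells in column 1 total 48, leaving 67 − 48 = 19 for the blank.
The known cells in row 4 total 60, leaving 67 − 60 = 7 for the blank.
The known cells in row 2 total 66, leaving 67 − 66 = 1 for the blank.

x = 1, m = 7, z = 19, b = 18, a = 19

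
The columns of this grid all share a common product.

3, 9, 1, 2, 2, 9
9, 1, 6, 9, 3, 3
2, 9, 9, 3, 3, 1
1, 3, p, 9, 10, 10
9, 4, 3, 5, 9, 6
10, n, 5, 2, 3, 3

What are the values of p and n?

p = 6, n = 5

Columns 4 and 6 each multiply to 4860, so every column has product 4860.
Column 3: 1×6×9×3×5 = 810, so the missing entry is 4860 ÷ 810 = 6.
Column 2: 9×1×9×3×4 = 972, so the missing entry is 4860 ÷ 972 = 5.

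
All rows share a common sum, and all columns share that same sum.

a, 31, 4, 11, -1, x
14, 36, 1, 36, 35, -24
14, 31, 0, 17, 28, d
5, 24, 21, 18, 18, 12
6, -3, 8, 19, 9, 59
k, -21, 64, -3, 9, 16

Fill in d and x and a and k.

Rows 2 and 4 both sum to 98, so that's the common total.
Row 3: 14 + 31 + 0 + 17 + 28 = 90, so its missing entry is 98 − 90 = 8.
Row 6: -21 + 64 − 3 + 9 + 16 = 65, so its missing entry is 98 − 65 = 33.
Column 6: -24 + 8 + 12 + 59 + 16 = 71, so its missing entry is 98 − 71 = 27.
Row 1: 31 + 4 + 11 − 1 + 27 = 72, so its missing entry is 98 − 72 = 26.

d = 8, x = 27, a = 26, k = 33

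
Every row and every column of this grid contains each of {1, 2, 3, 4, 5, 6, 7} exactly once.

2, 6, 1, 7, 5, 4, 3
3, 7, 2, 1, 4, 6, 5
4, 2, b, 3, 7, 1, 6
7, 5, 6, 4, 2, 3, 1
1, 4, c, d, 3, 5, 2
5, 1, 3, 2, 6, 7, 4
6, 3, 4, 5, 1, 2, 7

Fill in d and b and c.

d = 6, b = 5, c = 7

For row 3, column 3: row 3 already has {1, 2, 3, 4, 6, 7}; that leaves 5.
For row 5, column 3: column 3 already has {1, 2, 3, 4, 5, 6}; that leaves 7.
For row 5, column 4: row 5 already has {1, 2, 3, 4, 5, 7}; that leaves 6.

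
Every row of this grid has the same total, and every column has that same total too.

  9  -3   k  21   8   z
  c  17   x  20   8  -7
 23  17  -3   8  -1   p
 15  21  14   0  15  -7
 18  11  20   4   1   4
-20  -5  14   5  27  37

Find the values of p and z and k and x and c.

Rows 4 and 5 both sum to 58, so that's the common total.
Column 1 has 9 + 23 + 15 + 18 − 20 = 45; the blank must be 58 − 45 = 13.
Row 2 has 13 + 17 + 20 + 8 − 7 = 51; the blank must be 58 − 51 = 7.
Column 3 has 7 − 3 + 14 + 20 + 14 = 52; the blank must be 58 − 52 = 6.
Row 1 has 9 − 3 + 6 + 21 + 8 = 41; the blank must be 58 − 41 = 17.
Row 3 has 23 + 17 − 3 + 8 − 1 = 44; the blank must be 58 − 44 = 14.

p = 14, z = 17, k = 6, x = 7, c = 13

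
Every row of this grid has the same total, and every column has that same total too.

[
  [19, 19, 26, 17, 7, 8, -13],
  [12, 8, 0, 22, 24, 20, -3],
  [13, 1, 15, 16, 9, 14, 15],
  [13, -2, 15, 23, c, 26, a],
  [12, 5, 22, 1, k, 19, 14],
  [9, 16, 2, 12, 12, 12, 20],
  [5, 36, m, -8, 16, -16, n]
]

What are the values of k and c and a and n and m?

k = 10, c = 5, a = 3, n = 47, m = 3

Rows 1 and 2 both sum to 83, so that's the common total.
Row 5 has 12 + 5 + 22 + 1 + 19 + 14 = 73; the blank must be 83 − 73 = 10.
Column 3 has 26 + 0 + 15 + 15 + 22 + 2 = 80; the blank must be 83 − 80 = 3.
Column 5 has 7 + 24 + 9 + 10 + 12 + 16 = 78; the blank must be 83 − 78 = 5.
Row 4 has 13 − 2 + 15 + 23 + 5 + 26 = 80; the blank must be 83 − 80 = 3.
Row 7 has 5 + 36 + 3 − 8 + 16 − 16 = 36; the blank must be 83 − 36 = 47.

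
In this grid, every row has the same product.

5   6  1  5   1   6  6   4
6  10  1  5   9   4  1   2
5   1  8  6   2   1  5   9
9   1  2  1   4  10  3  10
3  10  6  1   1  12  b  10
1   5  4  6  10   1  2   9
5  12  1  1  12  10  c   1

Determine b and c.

b = 1, c = 3

Rows 4 and 6 each multiply to 21600, so every row has product 21600.
Row 5: 3×10×6×1×1×12×10 = 21600, so the missing entry is 21600 ÷ 21600 = 1.
Row 7: 5×12×1×1×12×10×1 = 7200, so the missing entry is 21600 ÷ 7200 = 3.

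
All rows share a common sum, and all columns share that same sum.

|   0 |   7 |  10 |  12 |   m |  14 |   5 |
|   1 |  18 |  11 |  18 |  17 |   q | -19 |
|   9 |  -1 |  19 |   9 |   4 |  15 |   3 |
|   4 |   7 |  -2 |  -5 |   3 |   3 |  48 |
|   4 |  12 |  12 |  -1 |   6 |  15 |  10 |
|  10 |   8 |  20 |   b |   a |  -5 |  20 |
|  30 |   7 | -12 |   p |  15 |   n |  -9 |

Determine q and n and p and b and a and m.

Rows 3 and 4 both sum to 58, so that's the common total.
Row 1: 0 + 7 + 10 + 12 + 14 + 5 = 48, so its missing entry is 58 − 48 = 10.
Row 2: 1 + 18 + 11 + 18 + 17 − 19 = 46, so its missing entry is 58 − 46 = 12.
Column 6: 14 + 12 + 15 + 3 + 15 − 5 = 54, so its missing entry is 58 − 54 = 4.
Column 5: 10 + 17 + 4 + 3 + 6 + 15 = 55, so its missing entry is 58 − 55 = 3.
Row 6: 10 + 8 + 20 + 3 − 5 + 20 = 56, so its missing entry is 58 − 56 = 2.
Row 7: 30 + 7 − 12 + 15 + 4 − 9 = 35, so its missing entry is 58 − 35 = 23.

q = 12, n = 4, p = 23, b = 2, a = 3, m = 10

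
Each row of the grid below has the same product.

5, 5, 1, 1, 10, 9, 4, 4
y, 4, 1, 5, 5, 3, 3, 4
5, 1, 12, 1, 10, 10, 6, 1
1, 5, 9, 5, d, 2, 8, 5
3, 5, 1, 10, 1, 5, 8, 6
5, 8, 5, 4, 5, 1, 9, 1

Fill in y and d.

y = 10, d = 2

Rows 1 and 5 each multiply to 36000, so every row has product 36000.
Row 2: 4×1×5×5×3×3×4 = 3600, so the missing entry is 36000 ÷ 3600 = 10.
Row 4: 1×5×9×5×2×8×5 = 18000, so the missing entry is 36000 ÷ 18000 = 2.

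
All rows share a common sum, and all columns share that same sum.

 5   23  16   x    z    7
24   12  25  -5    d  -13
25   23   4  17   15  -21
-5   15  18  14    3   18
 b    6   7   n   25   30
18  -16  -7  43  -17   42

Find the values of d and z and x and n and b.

Rows 3 and 4 both sum to 63, so that's the common total.
Column 1: 5 + 24 + 25 − 5 + 18 = 67, so its missing entry is 63 − 67 = -4.
Row 5: -4 + 6 + 7 + 25 + 30 = 64, so its missing entry is 63 − 64 = -1.
Column 4: -5 + 17 + 14 − 1 + 43 = 68, so its missing entry is 63 − 68 = -5.
Row 1: 5 + 23 + 16 − 5 + 7 = 46, so its missing entry is 63 − 46 = 17.
Row 2: 24 + 12 + 25 − 5 − 13 = 43, so its missing entry is 63 − 43 = 20.

d = 20, z = 17, x = -5, n = -1, b = -4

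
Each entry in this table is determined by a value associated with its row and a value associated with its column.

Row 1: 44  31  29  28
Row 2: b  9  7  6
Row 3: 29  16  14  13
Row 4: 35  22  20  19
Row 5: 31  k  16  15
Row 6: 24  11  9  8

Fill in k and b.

The difference between any two rows is the same in every column — this is an addition table with the headers hidden.
Row 5 minus row 1 is 15 − 28 = -13, so its entry in column 2 is 31 + (-13) = 18.
Row 2 minus row 1 is 6 − 28 = -22, so its entry in column 1 is 44 + (-22) = 22.

k = 18, b = 22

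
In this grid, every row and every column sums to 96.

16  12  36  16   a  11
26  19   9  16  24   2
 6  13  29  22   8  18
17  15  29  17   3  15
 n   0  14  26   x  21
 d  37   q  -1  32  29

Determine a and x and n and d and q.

a = 5, x = 24, n = 11, d = 20, q = -21

Row 1: 16 + 12 + 36 + 16 + 11 = 91, so its missing entry is 96 − 91 = 5.
Column 5: 5 + 24 + 8 + 3 + 32 = 72, so its missing entry is 96 − 72 = 24.
Row 5: 0 + 14 + 26 + 24 + 21 = 85, so its missing entry is 96 − 85 = 11.
Column 1: 16 + 26 + 6 + 17 + 11 = 76, so its missing entry is 96 − 76 = 20.
Row 6: 20 + 37 − 1 + 32 + 29 = 117, so its missing entry is 96 − 117 = -21.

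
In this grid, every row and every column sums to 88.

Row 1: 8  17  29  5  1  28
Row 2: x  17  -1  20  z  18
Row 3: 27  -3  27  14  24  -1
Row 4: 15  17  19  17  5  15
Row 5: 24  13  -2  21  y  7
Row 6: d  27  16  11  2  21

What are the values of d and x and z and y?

The known cells in row 6 total 77, leaving 88 − 77 = 11 for the blank.
The known cells in column 1 total 85, leaving 88 − 85 = 3 for the blank.
The known cells in row 5 total 63, leaving 88 − 63 = 25 for the blank.
The known cells in row 2 total 57, leaving 88 − 57 = 31 for the blank.

d = 11, x = 3, z = 31, y = 25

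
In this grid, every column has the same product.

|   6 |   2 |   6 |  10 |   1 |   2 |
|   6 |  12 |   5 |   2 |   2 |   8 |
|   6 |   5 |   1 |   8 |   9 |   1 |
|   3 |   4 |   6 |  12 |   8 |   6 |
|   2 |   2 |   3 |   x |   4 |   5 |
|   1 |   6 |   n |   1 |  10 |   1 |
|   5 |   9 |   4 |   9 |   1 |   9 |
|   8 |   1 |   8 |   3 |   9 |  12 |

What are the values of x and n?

x = 1, n = 3

Columns 1 and 2 each multiply to 51840, so every column has product 51840.
Column 4: 10×2×8×12×1×9×3 = 51840, so the missing entry is 51840 ÷ 51840 = 1.
Column 3: 6×5×1×6×3×4×8 = 17280, so the missing entry is 51840 ÷ 17280 = 3.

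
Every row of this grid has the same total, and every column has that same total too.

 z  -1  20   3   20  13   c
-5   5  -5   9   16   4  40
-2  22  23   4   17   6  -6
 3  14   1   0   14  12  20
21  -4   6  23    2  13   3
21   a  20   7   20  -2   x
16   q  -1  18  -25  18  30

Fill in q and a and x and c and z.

Rows 2 and 3 both sum to 64, so that's the common total.
Column 1 has -5 − 2 + 3 + 21 + 21 + 16 = 54; the blank must be 64 − 54 = 10.
Row 7 has 16 − 1 + 18 − 25 + 18 + 30 = 56; the blank must be 64 − 56 = 8.
Column 2 has -1 + 5 + 22 + 14 − 4 + 8 = 44; the blank must be 64 − 44 = 20.
Row 1 has 10 − 1 + 20 + 3 + 20 + 13 = 65; the blank must be 64 − 65 = -1.
Row 6 has 21 + 20 + 20 + 7 + 20 − 2 = 86; the blank must be 64 − 86 = -22.

q = 8, a = 20, x = -22, c = -1, z = 10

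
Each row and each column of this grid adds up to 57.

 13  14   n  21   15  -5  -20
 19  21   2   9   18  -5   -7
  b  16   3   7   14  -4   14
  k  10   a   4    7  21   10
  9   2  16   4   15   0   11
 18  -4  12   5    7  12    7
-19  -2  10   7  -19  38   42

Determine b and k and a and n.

Row 1: 13 + 14 + 21 + 15 − 5 − 20 = 38, so its missing entry is 57 − 38 = 19.
Column 3: 19 + 2 + 3 + 16 + 12 + 10 = 62, so its missing entry is 57 − 62 = -5.
Row 3: 16 + 3 + 7 + 14 − 4 + 14 = 50, so its missing entry is 57 − 50 = 7.
Row 4: 10 − 5 + 4 + 7 + 21 + 10 = 47, so its missing entry is 57 − 47 = 10.

b = 7, k = 10, a = -5, n = 19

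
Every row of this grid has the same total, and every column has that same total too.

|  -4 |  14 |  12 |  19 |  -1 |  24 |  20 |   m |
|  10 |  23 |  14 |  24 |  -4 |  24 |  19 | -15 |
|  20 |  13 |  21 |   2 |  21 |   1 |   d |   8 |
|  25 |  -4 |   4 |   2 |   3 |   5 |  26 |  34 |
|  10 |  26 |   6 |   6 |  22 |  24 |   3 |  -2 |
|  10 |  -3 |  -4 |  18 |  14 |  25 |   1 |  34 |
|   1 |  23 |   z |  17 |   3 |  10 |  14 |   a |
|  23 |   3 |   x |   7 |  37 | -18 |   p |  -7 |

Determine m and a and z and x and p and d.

m = 11, a = 32, z = -5, x = 47, p = 3, d = 9

Rows 2 and 4 both sum to 95, so that's the common total.
The known cells in row 1 total 84, leaving 95 − 84 = 11 for the blank.
The known cells in column 8 total 63, leaving 95 − 63 = 32 for the blank.
The known cells in row 7 total 100, leaving 95 − 100 = -5 for the blank.
The known cells in row 3 total 86, leaving 95 − 86 = 9 for the blank.
The known cells in column 7 total 92, leaving 95 − 92 = 3 for the blank.
The known cells in row 8 total 48, leaving 95 − 48 = 47 for the blank.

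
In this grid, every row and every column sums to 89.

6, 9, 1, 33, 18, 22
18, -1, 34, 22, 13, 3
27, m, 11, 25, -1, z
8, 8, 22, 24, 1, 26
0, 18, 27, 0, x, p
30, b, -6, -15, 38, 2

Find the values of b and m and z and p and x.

Column 5 has 18 + 13 − 1 + 1 + 38 = 69; the blank must be 89 − 69 = 20.
Row 6 has 30 − 6 − 15 + 38 + 2 = 49; the blank must be 89 − 49 = 40.
Column 2 has 9 − 1 + 8 + 18 + 40 = 74; the blank must be 89 − 74 = 15.
Row 5 has 0 + 18 + 27 + 0 + 20 = 65; the blank must be 89 − 65 = 24.
Row 3 has 27 + 15 + 11 + 25 − 1 = 77; the blank must be 89 − 77 = 12.

b = 40, m = 15, z = 12, p = 24, x = 20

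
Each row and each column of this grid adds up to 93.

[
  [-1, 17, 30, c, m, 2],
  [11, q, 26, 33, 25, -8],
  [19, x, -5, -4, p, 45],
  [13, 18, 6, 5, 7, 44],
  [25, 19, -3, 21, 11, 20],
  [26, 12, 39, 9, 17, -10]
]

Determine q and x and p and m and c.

q = 6, x = 21, p = 17, m = 16, c = 29

The known cells in row 2 total 87, leaving 93 − 87 = 6 for the blank.
The known cells in column 2 total 72, leaving 93 − 72 = 21 for the blank.
The known cells in row 3 total 76, leaving 93 − 76 = 17 for the blank.
The known cells in column 5 total 77, leaving 93 − 77 = 16 for the blank.
The known cells in row 1 total 64, leaving 93 − 64 = 29 for the blank.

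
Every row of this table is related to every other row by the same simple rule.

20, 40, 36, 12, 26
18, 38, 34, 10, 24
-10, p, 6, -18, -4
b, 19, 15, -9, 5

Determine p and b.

The difference between any two rows is the same in every column — this is an addition table with the headers hidden.
Row 3 minus row 1 is -18 − 12 = -30, so its entry in column 2 is 40 + (-30) = 10.
Row 4 minus row 1 is -9 − 12 = -21, so its entry in column 1 is 20 + (-21) = -1.

p = 10, b = -1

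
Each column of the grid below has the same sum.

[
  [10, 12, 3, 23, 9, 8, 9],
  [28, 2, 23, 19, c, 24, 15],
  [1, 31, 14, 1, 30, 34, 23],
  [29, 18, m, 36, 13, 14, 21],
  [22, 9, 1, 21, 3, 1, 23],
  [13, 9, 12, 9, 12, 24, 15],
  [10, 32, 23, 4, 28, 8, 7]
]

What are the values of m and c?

m = 37, c = 18

Columns 1 and 2 both add up to 113, so every column sums to 113.
Column 3: 3 + 23 + 14 + 1 + 12 + 23 = 76, so the missing entry is 113 − 76 = 37.
Column 5: 9 + 30 + 13 + 3 + 12 + 28 = 95, so the missing entry is 113 − 95 = 18.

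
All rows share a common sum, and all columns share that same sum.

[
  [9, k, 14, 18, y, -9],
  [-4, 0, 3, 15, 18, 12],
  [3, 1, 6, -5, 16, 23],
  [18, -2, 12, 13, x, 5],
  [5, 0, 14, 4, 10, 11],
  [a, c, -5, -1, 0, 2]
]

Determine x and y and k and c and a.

Rows 2 and 3 both sum to 44, so that's the common total.
The known cells in row 4 total 46, leaving 44 − 46 = -2 for the blank.
The known cells in column 5 total 42, leaving 44 − 42 = 2 for the blank.
The known cells in row 1 total 34, leaving 44 − 34 = 10 for the blank.
The known cells in column 2 total 9, leaving 44 − 9 = 35 for the blank.
The known cells in row 6 total 31, leaving 44 − 31 = 13 for the blank.

x = -2, y = 2, k = 10, c = 35, a = 13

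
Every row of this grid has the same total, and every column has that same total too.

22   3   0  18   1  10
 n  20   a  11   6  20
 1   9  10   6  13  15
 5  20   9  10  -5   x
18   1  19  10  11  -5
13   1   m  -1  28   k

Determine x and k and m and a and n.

x = 15, k = -1, m = 14, a = 2, n = -5

Rows 1 and 3 both sum to 54, so that's the common total.
The known cells in column 1 total 59, leaving 54 − 59 = -5 for the blank.
The known cells in row 2 total 52, leaving 54 − 52 = 2 for the blank.
The known cells in row 4 total 39, leaving 54 − 39 = 15 for the blank.
The known cells in column 6 total 55, leaving 54 − 55 = -1 for the blank.
The known cells in row 6 total 40, leaving 54 − 40 = 14 for the blank.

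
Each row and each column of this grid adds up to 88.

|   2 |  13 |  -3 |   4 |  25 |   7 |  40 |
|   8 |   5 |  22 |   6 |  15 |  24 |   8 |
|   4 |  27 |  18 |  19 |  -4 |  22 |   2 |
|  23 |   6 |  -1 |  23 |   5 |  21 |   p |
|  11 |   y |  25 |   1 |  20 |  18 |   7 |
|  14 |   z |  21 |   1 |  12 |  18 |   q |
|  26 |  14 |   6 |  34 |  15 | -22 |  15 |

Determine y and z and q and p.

The known cells in row 5 total 82, leaving 88 − 82 = 6 for the blank.
The known cells in column 2 total 71, leaving 88 − 71 = 17 for the blank.
The known cells in row 6 total 83, leaving 88 − 83 = 5 for the blank.
The known cells in row 4 total 77, leaving 88 − 77 = 11 for the blank.

y = 6, z = 17, q = 5, p = 11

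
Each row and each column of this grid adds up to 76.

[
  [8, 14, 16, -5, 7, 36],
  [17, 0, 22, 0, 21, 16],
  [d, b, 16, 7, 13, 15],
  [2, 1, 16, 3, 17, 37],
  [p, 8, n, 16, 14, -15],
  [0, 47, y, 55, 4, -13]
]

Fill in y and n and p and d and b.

y = -17, n = 23, p = 30, d = 19, b = 6

Column 2: 14 + 0 + 1 + 8 + 47 = 70, so its missing entry is 76 − 70 = 6.
Row 3: 6 + 16 + 7 + 13 + 15 = 57, so its missing entry is 76 − 57 = 19.
Column 1: 8 + 17 + 19 + 2 + 0 = 46, so its missing entry is 76 − 46 = 30.
Row 5: 30 + 8 + 16 + 14 − 15 = 53, so its missing entry is 76 − 53 = 23.
Row 6: 0 + 47 + 55 + 4 − 13 = 93, so its missing entry is 76 − 93 = -17.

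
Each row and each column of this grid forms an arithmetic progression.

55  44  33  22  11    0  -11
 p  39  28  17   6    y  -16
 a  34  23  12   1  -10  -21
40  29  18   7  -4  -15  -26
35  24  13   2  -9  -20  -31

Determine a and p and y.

Along each row the entries change by -11 per step; down each column they change by -5.
Row 3: from 34 at column 2, stepping by -11 to column 1 gives 45.
Row 2: from 39 at column 2, stepping by -11 to column 1 gives 50.
Row 2: from 39 at column 2, stepping by -11 to column 6 gives -5.

a = 45, p = 50, y = -5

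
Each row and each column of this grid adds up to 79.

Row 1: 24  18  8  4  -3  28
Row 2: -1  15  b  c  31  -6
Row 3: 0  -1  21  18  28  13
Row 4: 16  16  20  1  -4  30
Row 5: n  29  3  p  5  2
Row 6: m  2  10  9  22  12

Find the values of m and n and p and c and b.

m = 24, n = 16, p = 24, c = 23, b = 17

Column 3 has 8 + 21 + 20 + 3 + 10 = 62; the blank must be 79 − 62 = 17.
Row 6 has 2 + 10 + 9 + 22 + 12 = 55; the blank must be 79 − 55 = 24.
Column 1 has 24 − 1 + 0 + 16 + 24 = 63; the blank must be 79 − 63 = 16.
Row 5 has 16 + 29 + 3 + 5 + 2 = 55; the blank must be 79 − 55 = 24.
Row 2 has -1 + 15 + 17 + 31 − 6 = 56; the blank must be 79 − 56 = 23.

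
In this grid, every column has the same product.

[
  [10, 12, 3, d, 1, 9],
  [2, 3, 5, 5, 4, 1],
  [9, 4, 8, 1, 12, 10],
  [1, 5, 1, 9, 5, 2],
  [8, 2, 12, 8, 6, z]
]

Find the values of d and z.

Columns 2 and 5 each multiply to 1440, so every column has product 1440.
Column 4: 5×1×9×8 = 360, so the missing entry is 1440 ÷ 360 = 4.
Column 6: 9×1×10×2 = 180, so the missing entry is 1440 ÷ 180 = 8.

d = 4, z = 8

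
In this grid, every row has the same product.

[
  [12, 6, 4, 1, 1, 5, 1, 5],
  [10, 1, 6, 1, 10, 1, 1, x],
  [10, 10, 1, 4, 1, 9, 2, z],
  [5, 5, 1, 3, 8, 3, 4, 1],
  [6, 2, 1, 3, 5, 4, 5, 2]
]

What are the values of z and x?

Rows 1 and 5 each multiply to 7200, so every row has product 7200.
Row 3: 10×10×1×4×1×9×2 = 7200, so the missing entry is 7200 ÷ 7200 = 1.
Row 2: 10×1×6×1×10×1×1 = 600, so the missing entry is 7200 ÷ 600 = 12.

z = 1, x = 12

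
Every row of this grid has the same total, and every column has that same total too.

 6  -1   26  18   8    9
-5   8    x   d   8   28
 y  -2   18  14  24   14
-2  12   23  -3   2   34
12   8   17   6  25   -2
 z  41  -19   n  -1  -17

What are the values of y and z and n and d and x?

y = -2, z = 57, n = 5, d = 26, x = 1

Rows 1 and 4 both sum to 66, so that's the common total.
Column 3: 26 + 18 + 23 + 17 − 19 = 65, so its missing entry is 66 − 65 = 1.
Row 3: -2 + 18 + 14 + 24 + 14 = 68, so its missing entry is 66 − 68 = -2.
Column 1: 6 − 5 − 2 − 2 + 12 = 9, so its missing entry is 66 − 9 = 57.
Row 6: 57 + 41 − 19 − 1 − 17 = 61, so its missing entry is 66 − 61 = 5.
Row 2: -5 + 8 + 1 + 8 + 28 = 40, so its missing entry is 66 − 40 = 26.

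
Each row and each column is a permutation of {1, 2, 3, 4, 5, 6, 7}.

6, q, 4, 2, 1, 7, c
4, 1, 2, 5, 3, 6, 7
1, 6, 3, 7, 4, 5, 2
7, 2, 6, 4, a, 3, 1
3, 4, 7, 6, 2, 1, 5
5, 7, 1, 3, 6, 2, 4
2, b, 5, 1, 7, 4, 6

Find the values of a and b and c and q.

a = 5, b = 3, c = 3, q = 5

For row 7, column 2: row 7 already has {1, 2, 4, 5, 6, 7}; that leaves 3.
For row 1, column 2: column 2 already has {1, 2, 3, 4, 6, 7}; that leaves 5.
Cell (4,5): row 4 already has {1, 2, 3, 4, 6, 7} → 5.
For row 1, column 7: row 1 already has {1, 2, 4, 5, 6, 7}; that leaves 3.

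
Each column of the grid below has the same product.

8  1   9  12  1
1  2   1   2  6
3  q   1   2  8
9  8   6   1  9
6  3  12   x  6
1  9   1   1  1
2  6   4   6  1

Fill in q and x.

q = 1, x = 9

Columns 1 and 5 each multiply to 2592, so every column has product 2592.
Column 2: 1×2×8×3×9×6 = 2592, so the missing entry is 2592 ÷ 2592 = 1.
Column 4: 12×2×2×1×1×6 = 288, so the missing entry is 2592 ÷ 288 = 9.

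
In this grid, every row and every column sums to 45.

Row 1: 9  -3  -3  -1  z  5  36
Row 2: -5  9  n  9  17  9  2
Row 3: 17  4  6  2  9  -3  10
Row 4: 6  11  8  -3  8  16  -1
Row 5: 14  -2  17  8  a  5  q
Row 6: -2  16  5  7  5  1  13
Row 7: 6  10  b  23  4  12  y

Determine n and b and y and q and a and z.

n = 4, b = 8, y = -18, q = 3, a = 0, z = 2

Row 2: -5 + 9 + 9 + 17 + 9 + 2 = 41, so its missing entry is 45 − 41 = 4.
Column 3: -3 + 4 + 6 + 8 + 17 + 5 = 37, so its missing entry is 45 − 37 = 8.
Row 1: 9 − 3 − 3 − 1 + 5 + 36 = 43, so its missing entry is 45 − 43 = 2.
Column 5: 2 + 17 + 9 + 8 + 5 + 4 = 45, so its missing entry is 45 − 45 = 0.
Row 5: 14 − 2 + 17 + 8 + 0 + 5 = 42, so its missing entry is 45 − 42 = 3.
Row 7: 6 + 10 + 8 + 23 + 4 + 12 = 63, so its missing entry is 45 − 63 = -18.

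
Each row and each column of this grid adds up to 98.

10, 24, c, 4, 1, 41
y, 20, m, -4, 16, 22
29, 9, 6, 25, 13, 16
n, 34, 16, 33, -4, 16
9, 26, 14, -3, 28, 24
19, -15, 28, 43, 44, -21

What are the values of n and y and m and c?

The known cells in row 1 total 80, leaving 98 − 80 = 18 for the blank.
The known cells in column 3 total 82, leaving 98 − 82 = 16 for the blank.
The known cells in row 2 total 70, leaving 98 − 70 = 28 for the blank.
The known cells in row 4 total 95, leaving 98 − 95 = 3 for the blank.

n = 3, y = 28, m = 16, c = 18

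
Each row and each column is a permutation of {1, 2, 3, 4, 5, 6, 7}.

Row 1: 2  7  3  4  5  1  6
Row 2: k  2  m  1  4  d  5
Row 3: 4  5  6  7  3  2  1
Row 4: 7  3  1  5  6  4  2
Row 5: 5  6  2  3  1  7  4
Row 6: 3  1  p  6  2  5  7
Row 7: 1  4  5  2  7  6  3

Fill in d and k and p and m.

At (row 2, col 1): column 1 already has {1, 2, 3, 4, 5, 7}, so the value is 6.
For row 2, column 6: column 6 already has {1, 2, 4, 5, 6, 7}; that leaves 3.
At (row 2, col 3): row 2 already has {1, 2, 3, 4, 5, 6}, so the value is 7.
At (row 6, col 3): row 6 already has {1, 2, 3, 5, 6, 7}, so the value is 4.

d = 3, k = 6, p = 4, m = 7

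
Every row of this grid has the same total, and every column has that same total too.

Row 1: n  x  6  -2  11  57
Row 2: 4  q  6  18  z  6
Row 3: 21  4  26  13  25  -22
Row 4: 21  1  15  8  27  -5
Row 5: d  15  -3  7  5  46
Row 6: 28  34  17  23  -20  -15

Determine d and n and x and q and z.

Rows 3 and 4 both sum to 67, so that's the common total.
Row 5 has 15 − 3 + 7 + 5 + 46 = 70; the blank must be 67 − 70 = -3.
Column 1 has 4 + 21 + 21 − 3 + 28 = 71; the blank must be 67 − 71 = -4.
Row 1 has -4 + 6 − 2 + 11 + 57 = 68; the blank must be 67 − 68 = -1.
Column 2 has -1 + 4 + 1 + 15 + 34 = 53; the blank must be 67 − 53 = 14.
Row 2 has 4 + 14 + 6 + 18 + 6 = 48; the blank must be 67 − 48 = 19.

d = -3, n = -4, x = -1, q = 14, z = 19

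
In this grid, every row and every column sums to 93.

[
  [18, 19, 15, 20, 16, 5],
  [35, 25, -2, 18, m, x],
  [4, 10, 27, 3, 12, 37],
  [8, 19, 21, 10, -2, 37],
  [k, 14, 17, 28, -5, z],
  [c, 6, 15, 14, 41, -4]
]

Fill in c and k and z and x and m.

c = 21, k = 7, z = 32, x = -14, m = 31

Column 5: 16 + 12 − 2 − 5 + 41 = 62, so its missing entry is 93 − 62 = 31.
Row 2: 35 + 25 − 2 + 18 + 31 = 107, so its missing entry is 93 − 107 = -14.
Column 6: 5 − 14 + 37 + 37 − 4 = 61, so its missing entry is 93 − 61 = 32.
Row 5: 14 + 17 + 28 − 5 + 32 = 86, so its missing entry is 93 − 86 = 7.
Row 6: 6 + 15 + 14 + 41 − 4 = 72, so its missing entry is 93 − 72 = 21.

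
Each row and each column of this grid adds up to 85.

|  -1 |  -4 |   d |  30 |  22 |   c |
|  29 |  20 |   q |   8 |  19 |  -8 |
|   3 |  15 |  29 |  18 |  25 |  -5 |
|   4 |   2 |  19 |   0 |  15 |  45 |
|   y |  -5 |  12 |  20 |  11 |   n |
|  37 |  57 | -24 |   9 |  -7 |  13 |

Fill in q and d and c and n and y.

The known cells in row 2 total 68, leaving 85 − 68 = 17 for the blank.
The known cells in column 1 total 72, leaving 85 − 72 = 13 for the blank.
The known cells in row 5 total 51, leaving 85 − 51 = 34 for the blank.
The known cells in column 3 total 53, leaving 85 − 53 = 32 for the blank.
The known cells in row 1 total 79, leaving 85 − 79 = 6 for the blank.

q = 17, d = 32, c = 6, n = 34, y = 13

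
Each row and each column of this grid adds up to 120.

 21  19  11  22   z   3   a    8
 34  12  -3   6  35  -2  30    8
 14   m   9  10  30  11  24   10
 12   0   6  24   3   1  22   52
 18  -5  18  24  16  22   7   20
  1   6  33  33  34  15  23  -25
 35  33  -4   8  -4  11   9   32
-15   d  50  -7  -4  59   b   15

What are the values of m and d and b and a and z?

Row 3 has 14 + 9 + 10 + 30 + 11 + 24 + 10 = 108; the blank must be 120 − 108 = 12.
Column 2 has 19 + 12 + 12 + 0 − 5 + 6 + 33 = 77; the blank must be 120 − 77 = 43.
Column 5 has 35 + 30 + 3 + 16 + 34 − 4 − 4 = 110; the blank must be 120 − 110 = 10.
Row 1 has 21 + 19 + 11 + 22 + 10 + 3 + 8 = 94; the blank must be 120 − 94 = 26.
Row 8 has -15 + 43 + 50 − 7 − 4 + 59 + 15 = 141; the blank must be 120 − 141 = -21.

m = 12, d = 43, b = -21, a = 26, z = 10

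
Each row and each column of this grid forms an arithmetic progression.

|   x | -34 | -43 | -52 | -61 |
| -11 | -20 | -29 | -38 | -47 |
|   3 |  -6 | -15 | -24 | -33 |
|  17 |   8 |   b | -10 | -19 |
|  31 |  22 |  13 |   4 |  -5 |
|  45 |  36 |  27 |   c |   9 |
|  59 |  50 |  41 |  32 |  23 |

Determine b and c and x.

Along each row the entries change by -9 per step; down each column they change by 14.
Row 4: from 17 at column 1, stepping by -9 to column 3 gives -1.
Row 6: from 45 at column 1, stepping by -9 to column 4 gives 18.
Row 1: from -34 at column 2, stepping by -9 to column 1 gives -25.

b = -1, c = 18, x = -25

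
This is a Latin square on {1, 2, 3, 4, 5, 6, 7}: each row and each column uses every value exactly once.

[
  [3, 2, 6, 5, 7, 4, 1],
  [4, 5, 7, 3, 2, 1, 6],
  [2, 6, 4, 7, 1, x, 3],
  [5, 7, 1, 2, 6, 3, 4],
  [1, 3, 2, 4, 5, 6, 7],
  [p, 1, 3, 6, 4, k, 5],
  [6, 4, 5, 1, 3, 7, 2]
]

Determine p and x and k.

At (row 3, col 6): row 3 already has {1, 2, 3, 4, 6, 7}, so the value is 5.
For row 6, column 6: column 6 already has {1, 3, 4, 5, 6, 7}; that leaves 2.
For row 6, column 1: row 6 already has {1, 2, 3, 4, 5, 6}; that leaves 7.

p = 7, x = 5, k = 2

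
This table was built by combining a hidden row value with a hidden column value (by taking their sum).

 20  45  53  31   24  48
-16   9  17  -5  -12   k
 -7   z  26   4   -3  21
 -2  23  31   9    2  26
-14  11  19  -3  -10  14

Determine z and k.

The difference between any two rows is the same in every column — this is an addition table with the headers hidden.
Row 3 minus row 1 is 26 − 53 = -27, so its entry in column 2 is 45 + (-27) = 18.
Row 2 minus row 1 is 17 − 53 = -36, so its entry in column 6 is 48 + (-36) = 12.

z = 18, k = 12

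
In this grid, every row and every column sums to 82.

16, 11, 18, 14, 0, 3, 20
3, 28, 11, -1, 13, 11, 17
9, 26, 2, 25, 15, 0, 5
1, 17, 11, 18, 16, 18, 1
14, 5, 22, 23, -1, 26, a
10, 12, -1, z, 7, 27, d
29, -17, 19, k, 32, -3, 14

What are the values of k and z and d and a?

Row 7: 29 − 17 + 19 + 32 − 3 + 14 = 74, so its missing entry is 82 − 74 = 8.
Column 4: 14 − 1 + 25 + 18 + 23 + 8 = 87, so its missing entry is 82 − 87 = -5.
Row 6: 10 + 12 − 1 − 5 + 7 + 27 = 50, so its missing entry is 82 − 50 = 32.
Row 5: 14 + 5 + 22 + 23 − 1 + 26 = 89, so its missing entry is 82 − 89 = -7.

k = 8, z = -5, d = 32, a = -7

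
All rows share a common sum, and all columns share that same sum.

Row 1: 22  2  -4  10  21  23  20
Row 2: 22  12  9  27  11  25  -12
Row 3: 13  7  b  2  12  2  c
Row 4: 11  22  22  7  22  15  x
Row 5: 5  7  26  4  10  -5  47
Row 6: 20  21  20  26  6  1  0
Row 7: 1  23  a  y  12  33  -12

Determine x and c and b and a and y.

x = -5, c = 56, b = 2, a = 19, y = 18

Rows 1 and 2 both sum to 94, so that's the common total.
The known cells in row 4 total 99, leaving 94 − 99 = -5 for the blank.
The known cells in column 7 total 38, leaving 94 − 38 = 56 for the blank.
The known cells in row 3 total 92, leaving 94 − 92 = 2 for the blank.
The known cells in column 3 total 75, leaving 94 − 75 = 19 for the blank.
The known cells in row 7 total 76, leaving 94 − 76 = 18 for the blank.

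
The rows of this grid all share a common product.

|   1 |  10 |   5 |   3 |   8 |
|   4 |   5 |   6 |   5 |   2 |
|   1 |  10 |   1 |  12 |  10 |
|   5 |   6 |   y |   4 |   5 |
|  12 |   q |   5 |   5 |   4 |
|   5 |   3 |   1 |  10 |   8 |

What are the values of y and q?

y = 2, q = 1

Rows 2 and 3 each multiply to 1200, so every row has product 1200.
Row 4: 5×6×4×5 = 600, so the missing entry is 1200 ÷ 600 = 2.
Row 5: 12×5×5×4 = 1200, so the missing entry is 1200 ÷ 1200 = 1.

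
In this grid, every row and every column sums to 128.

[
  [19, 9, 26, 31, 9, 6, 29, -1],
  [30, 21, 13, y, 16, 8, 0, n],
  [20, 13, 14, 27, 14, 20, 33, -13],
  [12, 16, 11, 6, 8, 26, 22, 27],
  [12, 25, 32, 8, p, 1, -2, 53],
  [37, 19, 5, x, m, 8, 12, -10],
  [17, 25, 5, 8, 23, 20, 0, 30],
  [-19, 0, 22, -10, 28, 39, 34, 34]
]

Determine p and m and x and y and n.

Row 5: 12 + 25 + 32 + 8 + 1 − 2 + 53 = 129, so its missing entry is 128 − 129 = -1.
Column 5: 9 + 16 + 14 + 8 − 1 + 23 + 28 = 97, so its missing entry is 128 − 97 = 31.
Column 8: -1 − 13 + 27 + 53 − 10 + 30 + 34 = 120, so its missing entry is 128 − 120 = 8.
Row 6: 37 + 19 + 5 + 31 + 8 + 12 − 10 = 102, so its missing entry is 128 − 102 = 26.
Row 2: 30 + 21 + 13 + 16 + 8 + 0 + 8 = 96, so its missing entry is 128 − 96 = 32.

p = -1, m = 31, x = 26, y = 32, n = 8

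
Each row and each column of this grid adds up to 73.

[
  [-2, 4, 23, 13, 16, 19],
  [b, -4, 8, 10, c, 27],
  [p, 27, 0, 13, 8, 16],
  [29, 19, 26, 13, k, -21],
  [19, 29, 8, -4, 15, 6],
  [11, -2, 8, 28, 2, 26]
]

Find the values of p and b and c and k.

Row 3: 27 + 0 + 13 + 8 + 16 = 64, so its missing entry is 73 − 64 = 9.
Column 1: -2 + 9 + 29 + 19 + 11 = 66, so its missing entry is 73 − 66 = 7.
Row 4: 29 + 19 + 26 + 13 − 21 = 66, so its missing entry is 73 − 66 = 7.
Row 2: 7 − 4 + 8 + 10 + 27 = 48, so its missing entry is 73 − 48 = 25.

p = 9, b = 7, c = 25, k = 7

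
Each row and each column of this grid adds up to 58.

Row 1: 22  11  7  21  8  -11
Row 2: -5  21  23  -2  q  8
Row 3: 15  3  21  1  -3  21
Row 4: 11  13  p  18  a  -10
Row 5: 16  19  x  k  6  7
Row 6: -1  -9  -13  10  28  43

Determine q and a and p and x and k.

q = 13, a = 6, p = 20, x = 0, k = 10

Column 4 has 21 − 2 + 1 + 18 + 10 = 48; the blank must be 58 − 48 = 10.
Row 5 has 16 + 19 + 10 + 6 + 7 = 58; the blank must be 58 − 58 = 0.
Row 2 has -5 + 21 + 23 − 2 + 8 = 45; the blank must be 58 − 45 = 13.
Column 5 has 8 + 13 − 3 + 6 + 28 = 52; the blank must be 58 − 52 = 6.
Row 4 has 11 + 13 + 18 + 6 − 10 = 38; the blank must be 58 − 38 = 20.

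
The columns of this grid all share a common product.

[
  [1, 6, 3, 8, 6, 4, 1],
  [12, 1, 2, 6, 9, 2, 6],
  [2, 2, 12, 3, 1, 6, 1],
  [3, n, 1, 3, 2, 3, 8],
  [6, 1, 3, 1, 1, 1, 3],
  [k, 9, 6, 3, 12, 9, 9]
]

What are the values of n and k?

n = 12, k = 3

Columns 3 and 6 each multiply to 1296, so every column has product 1296.
Column 2: 6×1×2×1×9 = 108, so the missing entry is 1296 ÷ 108 = 12.
Column 1: 1×12×2×3×6 = 432, so the missing entry is 1296 ÷ 432 = 3.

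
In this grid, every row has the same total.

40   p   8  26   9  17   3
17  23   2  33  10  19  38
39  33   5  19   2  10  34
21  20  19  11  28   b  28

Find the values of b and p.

Rows 2 and 3 both add up to 142, so every row sums to 142.
Row 4: 21 + 20 + 19 + 11 + 28 + 28 = 127, so the missing entry is 142 − 127 = 15.
Row 1: 40 + 8 + 26 + 9 + 17 + 3 = 103, so the missing entry is 142 − 103 = 39.

b = 15, p = 39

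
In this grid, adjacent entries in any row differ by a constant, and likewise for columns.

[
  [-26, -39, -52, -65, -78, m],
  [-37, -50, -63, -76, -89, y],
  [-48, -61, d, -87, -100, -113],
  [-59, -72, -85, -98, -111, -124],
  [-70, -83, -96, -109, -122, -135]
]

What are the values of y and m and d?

y = -102, m = -91, d = -74

Along each row the entries change by -13 per step; down each column they change by -11.
Row 2: from -37 at column 1, stepping by -13 to column 6 gives -102.
Row 1: from -26 at column 1, stepping by -13 to column 6 gives -91.
Row 3: from -48 at column 1, stepping by -13 to column 3 gives -74.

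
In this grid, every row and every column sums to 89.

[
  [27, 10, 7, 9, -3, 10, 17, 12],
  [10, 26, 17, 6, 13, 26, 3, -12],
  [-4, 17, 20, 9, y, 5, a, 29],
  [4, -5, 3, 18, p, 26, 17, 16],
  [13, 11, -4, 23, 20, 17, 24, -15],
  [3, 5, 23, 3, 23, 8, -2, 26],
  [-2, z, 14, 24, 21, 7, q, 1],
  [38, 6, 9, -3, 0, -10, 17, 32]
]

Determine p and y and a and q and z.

p = 10, y = 5, a = 8, q = 5, z = 19

Row 4: 4 − 5 + 3 + 18 + 26 + 17 + 16 = 79, so its missing entry is 89 − 79 = 10.
Column 5: -3 + 13 + 10 + 20 + 23 + 21 + 0 = 84, so its missing entry is 89 − 84 = 5.
Column 2: 10 + 26 + 17 − 5 + 11 + 5 + 6 = 70, so its missing entry is 89 − 70 = 19.
Row 3: -4 + 17 + 20 + 9 + 5 + 5 + 29 = 81, so its missing entry is 89 − 81 = 8.
Row 7: -2 + 19 + 14 + 24 + 21 + 7 + 1 = 84, so its missing entry is 89 − 84 = 5.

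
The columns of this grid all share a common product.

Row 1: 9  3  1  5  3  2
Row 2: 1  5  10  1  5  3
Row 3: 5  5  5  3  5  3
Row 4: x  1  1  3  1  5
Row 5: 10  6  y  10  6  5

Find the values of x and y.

Columns 2 and 5 each multiply to 450, so every column has product 450.
Column 1: 9×1×5×10 = 450, so the missing entry is 450 ÷ 450 = 1.
Column 3: 1×10×5×1 = 50, so the missing entry is 450 ÷ 50 = 9.

x = 1, y = 9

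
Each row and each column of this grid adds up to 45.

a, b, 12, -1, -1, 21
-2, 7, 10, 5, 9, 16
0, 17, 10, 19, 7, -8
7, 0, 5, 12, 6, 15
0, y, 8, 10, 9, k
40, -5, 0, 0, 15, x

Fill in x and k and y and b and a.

x = -5, k = 6, y = 12, b = 14, a = 0

The known cells in row 6 total 50, leaving 45 − 50 = -5 for the blank.
The known cells in column 1 total 45, leaving 45 − 45 = 0 for the blank.
The known cells in row 1 total 31, leaving 45 − 31 = 14 for the blank.
The known cells in column 6 total 39, leaving 45 − 39 = 6 for the blank.
The known cells in row 5 total 33, leaving 45 − 33 = 12 for the blank.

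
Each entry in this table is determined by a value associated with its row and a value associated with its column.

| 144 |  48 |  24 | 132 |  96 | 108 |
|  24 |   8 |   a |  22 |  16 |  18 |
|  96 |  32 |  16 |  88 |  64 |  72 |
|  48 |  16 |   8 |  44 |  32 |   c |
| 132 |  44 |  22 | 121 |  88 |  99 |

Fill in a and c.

Each row is a constant multiple of every other row — this is a multiplication table with the headers hidden.
Row 2 is 8/48 = 1/6 times row 1, so its entry in column 3 is 24 × 1/6 = 4.
Row 4 is 16/48 = 1/3 times row 1, so its entry in column 6 is 108 × 1/3 = 36.

a = 4, c = 36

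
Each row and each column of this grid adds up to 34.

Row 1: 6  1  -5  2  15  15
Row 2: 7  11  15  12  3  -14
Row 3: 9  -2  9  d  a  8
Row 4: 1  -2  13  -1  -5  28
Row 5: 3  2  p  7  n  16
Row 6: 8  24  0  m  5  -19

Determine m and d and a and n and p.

Column 3 has -5 + 15 + 9 + 13 + 0 = 32; the blank must be 34 − 32 = 2.
Row 5 has 3 + 2 + 2 + 7 + 16 = 30; the blank must be 34 − 30 = 4.
Column 5 has 15 + 3 − 5 + 4 + 5 = 22; the blank must be 34 − 22 = 12.
Row 3 has 9 − 2 + 9 + 12 + 8 = 36; the blank must be 34 − 36 = -2.
Row 6 has 8 + 24 + 0 + 5 − 19 = 18; the blank must be 34 − 18 = 16.

m = 16, d = -2, a = 12, n = 4, p = 2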